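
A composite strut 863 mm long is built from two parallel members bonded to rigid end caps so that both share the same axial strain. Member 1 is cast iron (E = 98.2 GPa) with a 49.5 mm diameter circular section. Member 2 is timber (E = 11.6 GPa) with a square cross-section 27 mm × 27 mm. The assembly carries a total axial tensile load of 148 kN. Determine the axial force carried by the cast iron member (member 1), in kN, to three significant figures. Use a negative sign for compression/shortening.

A_1 = 1924 mm².
A_2 = 729 mm².
Equal strain + equilibrium ⇒ each member carries load in proportion to AE: A₁E₁ = 189000000 N, A₂E₂ = 8456000 N, ΣAE = 197400000 N.
F₁ = P·A₁E₁/ΣAE = 148000·189000000/197400000 = 141700 N.

142 kN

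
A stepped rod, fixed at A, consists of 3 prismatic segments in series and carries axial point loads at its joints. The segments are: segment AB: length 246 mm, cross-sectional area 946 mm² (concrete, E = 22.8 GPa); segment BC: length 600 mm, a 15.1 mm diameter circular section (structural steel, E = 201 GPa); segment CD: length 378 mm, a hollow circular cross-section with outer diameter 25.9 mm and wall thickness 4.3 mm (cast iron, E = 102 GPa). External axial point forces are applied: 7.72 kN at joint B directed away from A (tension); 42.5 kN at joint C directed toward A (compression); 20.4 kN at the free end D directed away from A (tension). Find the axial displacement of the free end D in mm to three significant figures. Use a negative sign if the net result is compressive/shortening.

-0.273 mm

Internal axial forces (sectioning from the free end, tension +): N_CD = 20.4 kN, N_BC = -22.1 kN, N_AB = -14.38 kN.
A_BC = 179.1 mm².
A_CD = 291.8 mm².
δ_AB = -14380·246/(946·22800) = -0.164 mm
δ_BC = -22100·600/(179.1·201000) = -0.3684 mm
δ_CD = 20400·378/(291.8·102000) = 0.2591 mm
δ = Σδ_i = -0.2733 mm.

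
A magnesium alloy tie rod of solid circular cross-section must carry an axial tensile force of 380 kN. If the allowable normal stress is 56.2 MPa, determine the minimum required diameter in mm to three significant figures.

Required area A ≥ P/σ_allow = 380000/56.2 = 6762 mm².
For a solid circular section, d ≥ √(4A/π) = 92.79 mm.

92.8 mm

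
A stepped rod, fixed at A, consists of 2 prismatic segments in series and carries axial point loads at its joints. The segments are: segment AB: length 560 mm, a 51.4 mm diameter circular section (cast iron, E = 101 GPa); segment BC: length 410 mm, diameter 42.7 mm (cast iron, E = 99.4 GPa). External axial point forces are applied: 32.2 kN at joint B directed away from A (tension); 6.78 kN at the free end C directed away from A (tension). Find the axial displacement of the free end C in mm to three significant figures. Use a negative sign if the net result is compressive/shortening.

0.124 mm

Internal axial forces (sectioning from the free end, tension +): N_BC = 6.78 kN, N_AB = 38.98 kN.
A_AB = 2075 mm².
A_BC = 1432 mm².
δ_AB = 38980·560/(2075·101000) = 0.1042 mm
δ_BC = 6780·410/(1432·99400) = 0.01953 mm
δ = Σδ_i = 0.1237 mm.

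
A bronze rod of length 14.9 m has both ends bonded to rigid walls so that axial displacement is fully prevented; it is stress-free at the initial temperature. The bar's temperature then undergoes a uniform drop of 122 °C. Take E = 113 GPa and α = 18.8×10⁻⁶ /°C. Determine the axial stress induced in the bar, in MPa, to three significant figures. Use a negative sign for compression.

Free thermal expansion αLΔT = 18.8e-6 · 14900 · -122 = -34.17 mm.
The walls impose strain ε = −(-34.17)/14900 = 2.2936e-03; σ = Eε = 113000 · 2.2936e-03 = 259.2 MPa.

259 MPa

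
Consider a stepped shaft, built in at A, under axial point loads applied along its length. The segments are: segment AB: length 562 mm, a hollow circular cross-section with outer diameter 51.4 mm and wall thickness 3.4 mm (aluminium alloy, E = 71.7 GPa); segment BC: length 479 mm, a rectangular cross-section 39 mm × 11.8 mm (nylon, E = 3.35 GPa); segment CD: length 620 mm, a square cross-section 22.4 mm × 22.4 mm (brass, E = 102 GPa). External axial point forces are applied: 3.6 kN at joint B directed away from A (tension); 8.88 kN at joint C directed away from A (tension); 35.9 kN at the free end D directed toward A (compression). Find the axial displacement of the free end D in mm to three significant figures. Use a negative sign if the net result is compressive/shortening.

Internal axial forces (sectioning from the free end, tension +): N_CD = -35.9 kN, N_BC = -27.02 kN, N_AB = -23.42 kN.
A_AB = 512.7 mm².
A_BC = 460.2 mm².
A_CD = 501.8 mm².
δ_AB = -23420·562/(512.7·71700) = -0.358 mm
δ_BC = -27020·479/(460.2·3350) = -8.395 mm
δ_CD = -35900·620/(501.8·102000) = -0.4349 mm
δ = Σδ_i = -9.188 mm.

-9.19 mm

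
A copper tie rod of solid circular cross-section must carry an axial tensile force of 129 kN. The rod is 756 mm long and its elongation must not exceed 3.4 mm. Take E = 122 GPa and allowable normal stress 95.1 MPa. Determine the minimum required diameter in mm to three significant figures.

41.6 mm

Required area A ≥ P/σ_allow = 129000/95.1 = 1356 mm².
For a solid circular section, d ≥ √(4A/π) = 41.56 mm.
Elongation limit: A ≥ PL/(Eδ_allow) = 129000·756/(122000·3.4) = 235.1 mm² ⇒ d ≥ 17.3 mm.
The stress limit governs.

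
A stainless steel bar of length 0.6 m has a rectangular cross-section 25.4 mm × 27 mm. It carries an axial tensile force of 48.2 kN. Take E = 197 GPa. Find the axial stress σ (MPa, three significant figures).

A = 685.8 mm².
σ = N/A = 48200/685.8 = 70.28 MPa.

70.3 MPa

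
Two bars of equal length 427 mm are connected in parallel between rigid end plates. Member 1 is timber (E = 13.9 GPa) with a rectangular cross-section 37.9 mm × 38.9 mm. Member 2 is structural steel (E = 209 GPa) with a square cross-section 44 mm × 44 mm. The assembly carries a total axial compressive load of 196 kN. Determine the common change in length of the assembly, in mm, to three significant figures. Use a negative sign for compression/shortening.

-0.197 mm

A_1 = 1474 mm².
A_2 = 1936 mm².
Equal strain + equilibrium ⇒ each member carries load in proportion to AE: A₁E₁ = 20490000 N, A₂E₂ = 404600000 N, ΣAE = 425100000 N.
δ = PL/ΣAE = -196000·427/425100000 = -0.1969 mm.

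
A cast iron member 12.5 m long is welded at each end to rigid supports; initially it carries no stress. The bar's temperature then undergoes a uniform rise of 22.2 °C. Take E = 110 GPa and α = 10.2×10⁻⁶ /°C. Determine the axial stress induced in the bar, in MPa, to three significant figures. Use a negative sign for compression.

Free thermal expansion αLΔT = 10.2e-6 · 12500 · 22.2 = 2.83 mm.
The walls impose strain ε = −(2.83)/12500 = -2.2644e-04; σ = Eε = 110000 · -2.2644e-04 = -24.91 MPa.

-24.9 MPa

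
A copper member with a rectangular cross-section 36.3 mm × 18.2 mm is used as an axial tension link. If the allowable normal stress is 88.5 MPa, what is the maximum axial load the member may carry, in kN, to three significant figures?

58.5 kN

A = 660.7 mm².
P_max = σ_allow · A = 88.5 · 660.7 = 58470 N = 58.47 kN.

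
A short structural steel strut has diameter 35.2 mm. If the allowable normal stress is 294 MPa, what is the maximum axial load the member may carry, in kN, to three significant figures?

286 kN

A = 973.1 mm².
P_max = σ_allow · A = 294 · 973.1 = 286100 N = 286.1 kN.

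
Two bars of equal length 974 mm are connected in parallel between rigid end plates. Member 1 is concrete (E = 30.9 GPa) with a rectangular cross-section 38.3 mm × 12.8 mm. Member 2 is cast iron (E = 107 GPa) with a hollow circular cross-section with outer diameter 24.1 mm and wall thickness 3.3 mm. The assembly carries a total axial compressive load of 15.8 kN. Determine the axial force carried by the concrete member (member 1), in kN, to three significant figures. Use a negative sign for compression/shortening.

-6.26 kN

A_1 = 490.2 mm².
A_2 = 215.6 mm².
Equal strain + equilibrium ⇒ each member carries load in proportion to AE: A₁E₁ = 15150000 N, A₂E₂ = 23070000 N, ΣAE = 38220000 N.
F₁ = P·A₁E₁/ΣAE = -15800·15150000/38220000 = -6262 N.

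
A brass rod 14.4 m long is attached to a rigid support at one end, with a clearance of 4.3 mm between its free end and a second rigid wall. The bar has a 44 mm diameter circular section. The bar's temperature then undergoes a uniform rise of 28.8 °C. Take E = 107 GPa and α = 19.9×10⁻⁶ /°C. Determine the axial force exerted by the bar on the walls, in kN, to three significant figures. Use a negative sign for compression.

-44.7 kN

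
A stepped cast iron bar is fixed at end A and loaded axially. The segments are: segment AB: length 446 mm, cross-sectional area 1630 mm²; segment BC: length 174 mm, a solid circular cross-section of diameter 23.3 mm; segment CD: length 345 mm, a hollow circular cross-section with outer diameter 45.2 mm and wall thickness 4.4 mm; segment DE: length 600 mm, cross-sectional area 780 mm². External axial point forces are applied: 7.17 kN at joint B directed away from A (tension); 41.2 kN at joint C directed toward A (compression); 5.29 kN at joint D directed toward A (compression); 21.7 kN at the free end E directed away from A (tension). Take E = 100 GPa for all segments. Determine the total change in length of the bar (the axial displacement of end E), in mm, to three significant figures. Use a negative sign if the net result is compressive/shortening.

Internal axial forces (sectioning from the free end, tension +): N_DE = 21.7 kN, N_CD = 16.41 kN, N_BC = -24.79 kN, N_AB = -17.62 kN.
A_BC = 426.4 mm².
A_CD = 564 mm².
δ_AB = -17620·446/(1630·100000) = -0.04821 mm
δ_BC = -24790·174/(426.4·100000) = -0.1012 mm
δ_CD = 16410·345/(564·100000) = 0.1004 mm
δ_DE = 21700·600/(780·100000) = 0.1669 mm
δ = Σδ_i = 0.1179 mm.

0.118 mm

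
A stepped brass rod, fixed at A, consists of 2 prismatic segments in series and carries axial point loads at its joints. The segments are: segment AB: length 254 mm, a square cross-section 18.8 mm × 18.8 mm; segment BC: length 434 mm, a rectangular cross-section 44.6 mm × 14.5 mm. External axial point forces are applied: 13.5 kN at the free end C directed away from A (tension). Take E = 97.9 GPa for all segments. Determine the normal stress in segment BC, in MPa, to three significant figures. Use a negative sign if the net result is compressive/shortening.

Internal axial forces (sectioning from the free end, tension +): N_BC = 13.5 kN, N_AB = 13.5 kN.
A_BC = 646.7 mm².
σ_BC = N_BC/A_BC = 13500/646.7 = 20.88 MPa.

20.9 MPa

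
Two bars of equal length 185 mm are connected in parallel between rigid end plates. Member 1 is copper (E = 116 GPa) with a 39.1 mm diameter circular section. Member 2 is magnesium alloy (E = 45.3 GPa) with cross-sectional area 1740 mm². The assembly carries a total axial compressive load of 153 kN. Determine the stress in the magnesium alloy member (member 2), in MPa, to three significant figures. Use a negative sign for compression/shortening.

-31.8 MPa

A_1 = 1201 mm².
Equal strain + equilibrium ⇒ each member carries load in proportion to AE: A₁E₁ = 139300000 N, A₂E₂ = 78820000 N, ΣAE = 218100000 N.
σ₂ = P·E₂/ΣAE = -153000·45300/218100000 = -31.78 MPa.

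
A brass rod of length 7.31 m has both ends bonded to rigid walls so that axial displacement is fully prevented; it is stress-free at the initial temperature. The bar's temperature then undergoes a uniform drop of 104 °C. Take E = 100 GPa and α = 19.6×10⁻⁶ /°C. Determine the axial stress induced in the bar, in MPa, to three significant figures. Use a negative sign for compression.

Free thermal expansion αLΔT = 19.6e-6 · 7310 · -104 = -14.9 mm.
The walls impose strain ε = −(-14.9)/7310 = 2.0384e-03; σ = Eε = 100000 · 2.0384e-03 = 203.8 MPa.

204 MPa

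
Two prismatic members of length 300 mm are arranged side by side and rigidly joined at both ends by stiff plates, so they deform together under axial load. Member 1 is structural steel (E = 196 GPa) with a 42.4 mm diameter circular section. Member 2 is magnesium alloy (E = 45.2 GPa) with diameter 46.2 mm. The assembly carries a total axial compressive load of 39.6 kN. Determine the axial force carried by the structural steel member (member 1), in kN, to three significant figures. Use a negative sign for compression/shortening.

-31.1 kN

A_1 = 1412 mm².
A_2 = 1676 mm².
Equal strain + equilibrium ⇒ each member carries load in proportion to AE: A₁E₁ = 276700000 N, A₂E₂ = 75770000 N, ΣAE = 352500000 N.
F₁ = P·A₁E₁/ΣAE = -39600·276700000/352500000 = -31090 N.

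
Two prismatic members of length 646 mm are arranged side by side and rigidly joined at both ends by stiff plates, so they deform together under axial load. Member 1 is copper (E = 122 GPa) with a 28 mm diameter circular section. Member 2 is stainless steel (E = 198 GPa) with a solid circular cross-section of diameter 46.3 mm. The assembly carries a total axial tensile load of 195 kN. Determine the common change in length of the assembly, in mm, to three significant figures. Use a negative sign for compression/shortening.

0.308 mm

A_1 = 615.8 mm².
A_2 = 1684 mm².
Equal strain + equilibrium ⇒ each member carries load in proportion to AE: A₁E₁ = 75120000 N, A₂E₂ = 333400000 N, ΣAE = 408500000 N.
δ = PL/ΣAE = 195000·646/408500000 = 0.3084 mm.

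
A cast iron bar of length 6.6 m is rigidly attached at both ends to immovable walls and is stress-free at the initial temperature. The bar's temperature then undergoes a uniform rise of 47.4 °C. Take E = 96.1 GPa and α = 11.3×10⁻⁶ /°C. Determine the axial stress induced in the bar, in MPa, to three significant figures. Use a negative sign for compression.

Free thermal expansion αLΔT = 11.3e-6 · 6600 · 47.4 = 3.535 mm.
The walls impose strain ε = −(3.535)/6600 = -5.3562e-04; σ = Eε = 96100 · -5.3562e-04 = -51.47 MPa.

-51.5 MPa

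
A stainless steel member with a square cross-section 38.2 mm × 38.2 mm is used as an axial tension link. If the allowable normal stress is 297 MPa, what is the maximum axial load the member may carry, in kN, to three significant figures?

433 kN

A = 1459 mm².
P_max = σ_allow · A = 297 · 1459 = 433400 N = 433.4 kN.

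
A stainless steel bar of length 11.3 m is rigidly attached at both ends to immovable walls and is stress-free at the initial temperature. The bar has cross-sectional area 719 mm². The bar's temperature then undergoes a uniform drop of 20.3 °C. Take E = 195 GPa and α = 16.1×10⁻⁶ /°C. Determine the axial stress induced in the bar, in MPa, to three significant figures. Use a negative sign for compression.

63.7 MPa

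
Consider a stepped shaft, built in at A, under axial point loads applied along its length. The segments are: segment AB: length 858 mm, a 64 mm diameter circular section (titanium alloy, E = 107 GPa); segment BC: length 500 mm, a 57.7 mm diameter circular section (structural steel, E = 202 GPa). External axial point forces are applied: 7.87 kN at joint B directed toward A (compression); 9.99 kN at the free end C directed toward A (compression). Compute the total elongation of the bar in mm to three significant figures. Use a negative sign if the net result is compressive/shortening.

-0.0540 mm

Internal axial forces (sectioning from the free end, tension +): N_BC = -9.99 kN, N_AB = -17.86 kN.
A_AB = 3217 mm².
A_BC = 2615 mm².
δ_AB = -17860·858/(3217·107000) = -0.04452 mm
δ_BC = -9990·500/(2615·202000) = -0.009457 mm
δ = Σδ_i = -0.05397 mm.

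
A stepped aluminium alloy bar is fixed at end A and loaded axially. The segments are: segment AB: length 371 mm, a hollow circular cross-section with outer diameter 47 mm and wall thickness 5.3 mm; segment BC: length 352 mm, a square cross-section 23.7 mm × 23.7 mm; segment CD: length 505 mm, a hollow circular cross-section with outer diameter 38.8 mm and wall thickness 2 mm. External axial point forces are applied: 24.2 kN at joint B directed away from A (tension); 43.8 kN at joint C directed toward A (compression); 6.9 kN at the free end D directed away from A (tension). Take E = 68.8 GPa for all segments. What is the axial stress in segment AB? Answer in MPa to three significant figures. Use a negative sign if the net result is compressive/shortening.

Internal axial forces (sectioning from the free end, tension +): N_CD = 6.9 kN, N_BC = -36.9 kN, N_AB = -12.7 kN.
A_AB = 694.3 mm².
σ_AB = N_AB/A_AB = -12700/694.3 = -18.29 MPa.

-18.3 MPa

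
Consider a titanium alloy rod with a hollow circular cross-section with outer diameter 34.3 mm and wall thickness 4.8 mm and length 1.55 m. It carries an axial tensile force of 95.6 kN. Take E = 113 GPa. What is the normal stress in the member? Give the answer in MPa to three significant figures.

A = 444.8 mm².
σ = N/A = 95600/444.8 = 214.9 MPa.

215 MPa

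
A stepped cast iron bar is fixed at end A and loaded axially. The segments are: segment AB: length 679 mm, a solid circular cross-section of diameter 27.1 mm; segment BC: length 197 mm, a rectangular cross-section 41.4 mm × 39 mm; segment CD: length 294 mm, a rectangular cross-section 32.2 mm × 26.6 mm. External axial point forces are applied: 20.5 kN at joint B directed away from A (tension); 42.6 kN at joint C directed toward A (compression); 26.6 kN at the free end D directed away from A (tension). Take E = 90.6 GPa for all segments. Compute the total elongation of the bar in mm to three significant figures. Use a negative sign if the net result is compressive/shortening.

0.138 mm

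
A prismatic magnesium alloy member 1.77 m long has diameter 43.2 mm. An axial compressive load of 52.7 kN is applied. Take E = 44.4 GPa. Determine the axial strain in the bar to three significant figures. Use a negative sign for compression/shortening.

A = 1466 mm².
σ = N/A = -35.95 MPa; ε = σ/E = -35.95/44400 = -8.098e-04.

-8.10e-04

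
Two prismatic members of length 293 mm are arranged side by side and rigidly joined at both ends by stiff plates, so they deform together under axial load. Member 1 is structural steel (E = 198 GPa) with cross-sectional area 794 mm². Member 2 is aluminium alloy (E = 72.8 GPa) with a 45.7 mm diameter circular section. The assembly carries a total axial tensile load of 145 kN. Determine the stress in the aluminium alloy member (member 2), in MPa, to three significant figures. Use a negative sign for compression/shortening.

38.2 MPa

A_2 = 1640 mm².
Equal strain + equilibrium ⇒ each member carries load in proportion to AE: A₁E₁ = 157200000 N, A₂E₂ = 119400000 N, ΣAE = 276600000 N.
σ₂ = P·E₂/ΣAE = 145000·72800/276600000 = 38.16 MPa.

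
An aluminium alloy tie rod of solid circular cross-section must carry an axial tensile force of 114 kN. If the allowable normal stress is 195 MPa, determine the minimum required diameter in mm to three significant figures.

Required area A ≥ P/σ_allow = 114000/195 = 584.6 mm².
For a solid circular section, d ≥ √(4A/π) = 27.28 mm.

27.3 mm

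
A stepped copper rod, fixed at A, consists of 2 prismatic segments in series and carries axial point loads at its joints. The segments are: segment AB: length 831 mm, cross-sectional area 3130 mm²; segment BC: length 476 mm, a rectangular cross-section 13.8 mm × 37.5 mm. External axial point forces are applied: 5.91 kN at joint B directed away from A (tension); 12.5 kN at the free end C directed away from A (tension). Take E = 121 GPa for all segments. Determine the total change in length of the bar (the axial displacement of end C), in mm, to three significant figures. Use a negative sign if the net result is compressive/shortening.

0.135 mm

Internal axial forces (sectioning from the free end, tension +): N_BC = 12.5 kN, N_AB = 18.41 kN.
A_BC = 517.5 mm².
δ_AB = 18410·831/(3130·121000) = 0.04039 mm
δ_BC = 12500·476/(517.5·121000) = 0.09502 mm
δ = Σδ_i = 0.1354 mm.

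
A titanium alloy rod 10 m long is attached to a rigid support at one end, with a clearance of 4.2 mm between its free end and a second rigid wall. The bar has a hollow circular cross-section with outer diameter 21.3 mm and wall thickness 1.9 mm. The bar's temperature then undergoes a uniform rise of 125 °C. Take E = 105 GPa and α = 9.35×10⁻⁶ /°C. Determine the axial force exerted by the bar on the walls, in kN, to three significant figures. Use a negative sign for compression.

-9.10 kN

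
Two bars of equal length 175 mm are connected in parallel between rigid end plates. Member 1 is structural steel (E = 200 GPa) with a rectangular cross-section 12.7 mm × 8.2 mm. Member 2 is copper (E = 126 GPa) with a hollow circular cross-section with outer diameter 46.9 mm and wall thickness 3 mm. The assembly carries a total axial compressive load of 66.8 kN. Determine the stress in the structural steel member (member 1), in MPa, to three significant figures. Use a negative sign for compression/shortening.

A_1 = 104.1 mm².
A_2 = 413.7 mm².
Equal strain + equilibrium ⇒ each member carries load in proportion to AE: A₁E₁ = 20830000 N, A₂E₂ = 52130000 N, ΣAE = 72960000 N.
σ₁ = P·E₁/ΣAE = -66800·200000/72960000 = -183.1 MPa.

-183 MPa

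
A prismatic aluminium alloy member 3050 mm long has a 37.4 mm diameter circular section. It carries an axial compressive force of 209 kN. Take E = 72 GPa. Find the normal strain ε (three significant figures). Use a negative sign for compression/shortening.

A = 1099 mm².
σ = N/A = -190.2 MPa; ε = σ/E = -190.2/72000 = -2.642e-03.

-0.00264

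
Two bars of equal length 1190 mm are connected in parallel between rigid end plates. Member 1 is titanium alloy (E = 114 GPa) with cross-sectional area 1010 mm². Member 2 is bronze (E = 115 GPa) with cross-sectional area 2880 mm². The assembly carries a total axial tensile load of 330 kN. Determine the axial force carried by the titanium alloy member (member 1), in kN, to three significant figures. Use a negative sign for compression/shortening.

85.1 kN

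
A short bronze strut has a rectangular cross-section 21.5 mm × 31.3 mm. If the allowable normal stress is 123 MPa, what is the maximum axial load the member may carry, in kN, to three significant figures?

82.8 kN

A = 673 mm².
P_max = σ_allow · A = 123 · 673 = 82770 N = 82.77 kN.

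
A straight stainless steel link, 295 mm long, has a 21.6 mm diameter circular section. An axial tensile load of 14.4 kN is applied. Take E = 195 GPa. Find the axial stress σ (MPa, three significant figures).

39.3 MPa

A = 366.4 mm².
σ = N/A = 14400/366.4 = 39.3 MPa.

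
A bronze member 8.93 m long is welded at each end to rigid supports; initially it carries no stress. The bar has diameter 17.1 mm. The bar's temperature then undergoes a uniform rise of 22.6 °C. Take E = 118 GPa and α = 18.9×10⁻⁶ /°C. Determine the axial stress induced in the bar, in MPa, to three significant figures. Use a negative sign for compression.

-50.4 MPa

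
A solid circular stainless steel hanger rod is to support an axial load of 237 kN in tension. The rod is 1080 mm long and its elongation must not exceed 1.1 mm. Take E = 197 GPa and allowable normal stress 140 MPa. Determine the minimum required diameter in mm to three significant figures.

Required area A ≥ P/σ_allow = 237000/140 = 1693 mm².
For a solid circular section, d ≥ √(4A/π) = 46.43 mm.
Elongation limit: A ≥ PL/(Eδ_allow) = 237000·1080/(197000·1.1) = 1181 mm² ⇒ d ≥ 38.78 mm.
The stress limit governs.

46.4 mm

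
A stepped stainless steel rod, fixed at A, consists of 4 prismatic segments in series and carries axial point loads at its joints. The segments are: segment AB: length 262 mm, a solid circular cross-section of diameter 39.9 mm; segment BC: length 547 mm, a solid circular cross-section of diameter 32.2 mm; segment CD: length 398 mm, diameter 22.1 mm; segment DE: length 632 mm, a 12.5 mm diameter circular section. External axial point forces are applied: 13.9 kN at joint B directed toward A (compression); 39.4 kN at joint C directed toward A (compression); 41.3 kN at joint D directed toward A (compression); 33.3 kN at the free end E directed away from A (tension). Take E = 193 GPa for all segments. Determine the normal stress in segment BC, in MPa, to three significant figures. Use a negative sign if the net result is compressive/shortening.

Internal axial forces (sectioning from the free end, tension +): N_DE = 33.3 kN, N_CD = -8 kN, N_BC = -47.4 kN, N_AB = -61.3 kN.
A_BC = 814.3 mm².
σ_BC = N_BC/A_BC = -47400/814.3 = -58.21 MPa.

-58.2 MPa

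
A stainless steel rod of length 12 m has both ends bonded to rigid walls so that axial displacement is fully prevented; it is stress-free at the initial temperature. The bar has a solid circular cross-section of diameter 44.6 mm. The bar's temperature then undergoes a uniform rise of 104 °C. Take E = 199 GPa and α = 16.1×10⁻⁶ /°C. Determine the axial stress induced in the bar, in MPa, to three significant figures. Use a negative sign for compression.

Free thermal expansion αLΔT = 16.1e-6 · 12000 · 104 = 20.09 mm.
The walls impose strain ε = −(20.09)/12000 = -1.6744e-03; σ = Eε = 199000 · -1.6744e-03 = -333.2 MPa.

-333 MPa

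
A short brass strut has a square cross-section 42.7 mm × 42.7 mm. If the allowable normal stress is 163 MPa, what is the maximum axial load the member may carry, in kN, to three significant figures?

297 kN

A = 1823 mm².
P_max = σ_allow · A = 163 · 1823 = 297200 N = 297.2 kN.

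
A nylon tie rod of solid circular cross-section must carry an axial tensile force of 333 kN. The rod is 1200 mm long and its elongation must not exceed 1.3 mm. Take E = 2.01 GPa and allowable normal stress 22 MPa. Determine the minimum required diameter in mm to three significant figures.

441 mm

Required area A ≥ P/σ_allow = 333000/22 = 15140 mm².
For a solid circular section, d ≥ √(4A/π) = 138.8 mm.
Elongation limit: A ≥ PL/(Eδ_allow) = 333000·1200/(2010·1.3) = 152900 mm² ⇒ d ≥ 441.3 mm.
The elongation limit governs.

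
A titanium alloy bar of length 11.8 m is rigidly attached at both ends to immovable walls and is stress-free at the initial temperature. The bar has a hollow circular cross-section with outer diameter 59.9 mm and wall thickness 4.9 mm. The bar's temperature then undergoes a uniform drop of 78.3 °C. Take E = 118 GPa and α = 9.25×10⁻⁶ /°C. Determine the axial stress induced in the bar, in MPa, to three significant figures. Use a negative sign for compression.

85.5 MPa

Free thermal expansion αLΔT = 9.25e-6 · 11800 · -78.3 = -8.546 mm.
The walls impose strain ε = −(-8.546)/11800 = 7.2427e-04; σ = Eε = 118000 · 7.2427e-04 = 85.46 MPa.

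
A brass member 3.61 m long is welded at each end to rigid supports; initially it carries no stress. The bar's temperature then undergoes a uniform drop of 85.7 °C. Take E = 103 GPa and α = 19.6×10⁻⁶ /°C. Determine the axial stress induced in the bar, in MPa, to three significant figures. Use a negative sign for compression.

173 MPa

Free thermal expansion αLΔT = 19.6e-6 · 3610 · -85.7 = -6.064 mm.
The walls impose strain ε = −(-6.064)/3610 = 1.6797e-03; σ = Eε = 103000 · 1.6797e-03 = 173 MPa.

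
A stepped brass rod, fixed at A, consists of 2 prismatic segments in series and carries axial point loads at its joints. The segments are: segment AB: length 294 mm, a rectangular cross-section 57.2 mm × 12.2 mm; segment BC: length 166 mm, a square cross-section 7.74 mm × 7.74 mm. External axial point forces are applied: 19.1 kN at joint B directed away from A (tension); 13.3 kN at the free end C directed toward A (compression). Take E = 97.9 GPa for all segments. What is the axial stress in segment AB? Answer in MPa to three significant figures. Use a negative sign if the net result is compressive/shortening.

8.31 MPa

Internal axial forces (sectioning from the free end, tension +): N_BC = -13.3 kN, N_AB = 5.8 kN.
A_AB = 697.8 mm².
σ_AB = N_AB/A_AB = 5800/697.8 = 8.311 MPa.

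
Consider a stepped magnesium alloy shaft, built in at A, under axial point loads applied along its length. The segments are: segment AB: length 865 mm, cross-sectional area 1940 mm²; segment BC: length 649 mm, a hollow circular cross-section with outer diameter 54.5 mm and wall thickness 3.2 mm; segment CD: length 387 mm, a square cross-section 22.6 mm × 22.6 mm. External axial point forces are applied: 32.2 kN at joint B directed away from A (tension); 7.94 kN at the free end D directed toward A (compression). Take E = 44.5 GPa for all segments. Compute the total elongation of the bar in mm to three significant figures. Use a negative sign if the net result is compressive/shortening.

Internal axial forces (sectioning from the free end, tension +): N_CD = -7.94 kN, N_BC = -7.94 kN, N_AB = 24.26 kN.
A_BC = 515.7 mm².
A_CD = 510.8 mm².
δ_AB = 24260·865/(1940·44500) = 0.2431 mm
δ_BC = -7940·649/(515.7·44500) = -0.2245 mm
δ_CD = -7940·387/(510.8·44500) = -0.1352 mm
δ = Σδ_i = -0.1167 mm.

-0.117 mm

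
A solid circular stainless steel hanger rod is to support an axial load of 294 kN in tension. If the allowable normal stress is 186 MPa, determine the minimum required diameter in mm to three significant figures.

44.9 mm

Required area A ≥ P/σ_allow = 294000/186 = 1581 mm².
For a solid circular section, d ≥ √(4A/π) = 44.86 mm.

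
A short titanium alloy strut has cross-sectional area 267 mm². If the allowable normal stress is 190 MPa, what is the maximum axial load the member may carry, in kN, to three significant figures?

P_max = σ_allow · A = 190 · 267 = 50730 N = 50.73 kN.

50.7 kN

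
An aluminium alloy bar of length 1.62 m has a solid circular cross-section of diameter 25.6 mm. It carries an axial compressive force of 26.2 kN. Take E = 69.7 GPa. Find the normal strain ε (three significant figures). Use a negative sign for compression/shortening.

A = 514.7 mm².
σ = N/A = -50.9 MPa; ε = σ/E = -50.9/69700 = -7.303e-04.

-7.30e-04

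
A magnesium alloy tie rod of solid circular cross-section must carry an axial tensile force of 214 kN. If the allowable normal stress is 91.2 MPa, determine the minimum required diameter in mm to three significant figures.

Required area A ≥ P/σ_allow = 214000/91.2 = 2346 mm².
For a solid circular section, d ≥ √(4A/π) = 54.66 mm.

54.7 mm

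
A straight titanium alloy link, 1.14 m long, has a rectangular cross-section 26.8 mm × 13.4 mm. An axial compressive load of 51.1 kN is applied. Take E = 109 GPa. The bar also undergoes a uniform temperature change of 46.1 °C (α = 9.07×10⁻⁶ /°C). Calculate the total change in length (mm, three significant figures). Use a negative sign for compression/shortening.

A = 359.1 mm².
δ_mech = NL/(AE) = -51100·1140/(359.1·109000) = -1.488 mm.
δ_thermal = αLΔT = 9.07e-6·1140·46.1 = 0.4767 mm.
δ = δ_mech + δ_thermal = -1.012 mm.

-1.01 mm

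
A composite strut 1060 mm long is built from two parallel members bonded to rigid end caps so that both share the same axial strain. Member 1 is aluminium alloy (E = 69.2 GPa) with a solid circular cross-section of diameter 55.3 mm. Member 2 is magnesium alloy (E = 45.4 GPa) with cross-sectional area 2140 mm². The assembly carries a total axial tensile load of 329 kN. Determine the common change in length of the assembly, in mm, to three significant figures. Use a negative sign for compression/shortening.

1.32 mm

A_1 = 2402 mm².
Equal strain + equilibrium ⇒ each member carries load in proportion to AE: A₁E₁ = 166200000 N, A₂E₂ = 97160000 N, ΣAE = 263400000 N.
δ = PL/ΣAE = 329000·1060/263400000 = 1.324 mm.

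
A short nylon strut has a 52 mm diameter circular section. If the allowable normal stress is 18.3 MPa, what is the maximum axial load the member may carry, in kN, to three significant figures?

A = 2124 mm².
P_max = σ_allow · A = 18.3 · 2124 = 38860 N = 38.86 kN.

38.9 kN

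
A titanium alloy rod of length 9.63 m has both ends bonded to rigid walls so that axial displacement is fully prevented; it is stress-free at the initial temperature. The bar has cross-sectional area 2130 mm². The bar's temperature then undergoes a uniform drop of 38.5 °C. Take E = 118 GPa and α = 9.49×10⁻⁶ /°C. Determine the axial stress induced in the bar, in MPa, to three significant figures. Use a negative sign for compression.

43.1 MPa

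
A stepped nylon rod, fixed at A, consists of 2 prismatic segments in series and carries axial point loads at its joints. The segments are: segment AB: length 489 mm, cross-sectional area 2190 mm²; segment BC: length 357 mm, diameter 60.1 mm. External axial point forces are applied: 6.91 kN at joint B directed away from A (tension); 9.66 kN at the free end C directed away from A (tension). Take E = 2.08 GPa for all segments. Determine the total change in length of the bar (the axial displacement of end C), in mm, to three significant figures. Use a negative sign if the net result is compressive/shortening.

2.36 mm

Internal axial forces (sectioning from the free end, tension +): N_BC = 9.66 kN, N_AB = 16.57 kN.
A_BC = 2837 mm².
δ_AB = 16570·489/(2190·2080) = 1.779 mm
δ_BC = 9660·357/(2837·2080) = 0.5844 mm
δ = Σδ_i = 2.363 mm.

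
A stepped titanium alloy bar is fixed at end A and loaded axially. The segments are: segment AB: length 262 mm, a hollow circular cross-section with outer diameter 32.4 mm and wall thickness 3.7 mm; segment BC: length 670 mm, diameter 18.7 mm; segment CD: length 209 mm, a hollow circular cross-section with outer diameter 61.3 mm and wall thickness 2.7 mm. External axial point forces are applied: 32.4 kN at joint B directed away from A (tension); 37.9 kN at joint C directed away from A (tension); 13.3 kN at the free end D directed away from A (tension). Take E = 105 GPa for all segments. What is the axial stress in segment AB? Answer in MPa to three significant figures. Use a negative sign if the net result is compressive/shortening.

251 MPa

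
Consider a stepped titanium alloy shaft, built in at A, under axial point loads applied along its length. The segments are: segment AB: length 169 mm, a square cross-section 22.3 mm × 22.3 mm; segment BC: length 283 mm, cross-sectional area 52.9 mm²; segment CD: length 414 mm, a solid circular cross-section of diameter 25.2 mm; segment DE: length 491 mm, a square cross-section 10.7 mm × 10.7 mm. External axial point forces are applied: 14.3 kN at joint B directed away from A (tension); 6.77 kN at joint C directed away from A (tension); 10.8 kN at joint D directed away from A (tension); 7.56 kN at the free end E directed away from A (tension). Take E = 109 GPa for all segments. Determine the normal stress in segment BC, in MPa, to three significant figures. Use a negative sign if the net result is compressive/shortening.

475 MPa

Internal axial forces (sectioning from the free end, tension +): N_DE = 7.56 kN, N_CD = 18.36 kN, N_BC = 25.13 kN, N_AB = 39.43 kN.
σ_BC = N_BC/A_BC = 25130/52.9 = 475 MPa.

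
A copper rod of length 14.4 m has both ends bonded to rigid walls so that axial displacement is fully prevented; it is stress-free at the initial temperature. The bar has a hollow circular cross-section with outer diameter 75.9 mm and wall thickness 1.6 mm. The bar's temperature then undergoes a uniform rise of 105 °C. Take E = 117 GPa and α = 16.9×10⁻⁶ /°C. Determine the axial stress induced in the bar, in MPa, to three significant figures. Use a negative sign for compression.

Free thermal expansion αLΔT = 16.9e-6 · 14400 · 105 = 25.55 mm.
The walls impose strain ε = −(25.55)/14400 = -1.7745e-03; σ = Eε = 117000 · -1.7745e-03 = -207.6 MPa.

-208 MPa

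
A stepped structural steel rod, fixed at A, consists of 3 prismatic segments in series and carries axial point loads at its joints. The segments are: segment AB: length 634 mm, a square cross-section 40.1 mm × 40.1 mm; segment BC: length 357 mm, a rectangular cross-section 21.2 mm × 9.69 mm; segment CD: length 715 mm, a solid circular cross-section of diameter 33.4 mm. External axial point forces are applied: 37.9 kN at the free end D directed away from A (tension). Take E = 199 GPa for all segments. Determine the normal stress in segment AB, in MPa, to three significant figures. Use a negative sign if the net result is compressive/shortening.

23.6 MPa

Internal axial forces (sectioning from the free end, tension +): N_CD = 37.9 kN, N_BC = 37.9 kN, N_AB = 37.9 kN.
A_AB = 1608 mm².
σ_AB = N_AB/A_AB = 37900/1608 = 23.57 MPa.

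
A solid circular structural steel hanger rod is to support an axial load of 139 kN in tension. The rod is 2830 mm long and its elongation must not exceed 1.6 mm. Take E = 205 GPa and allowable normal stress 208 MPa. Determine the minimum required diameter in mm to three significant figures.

39.1 mm

Required area A ≥ P/σ_allow = 139000/208 = 668.3 mm².
For a solid circular section, d ≥ √(4A/π) = 29.17 mm.
Elongation limit: A ≥ PL/(Eδ_allow) = 139000·2830/(205000·1.6) = 1199 mm² ⇒ d ≥ 39.08 mm.
The elongation limit governs.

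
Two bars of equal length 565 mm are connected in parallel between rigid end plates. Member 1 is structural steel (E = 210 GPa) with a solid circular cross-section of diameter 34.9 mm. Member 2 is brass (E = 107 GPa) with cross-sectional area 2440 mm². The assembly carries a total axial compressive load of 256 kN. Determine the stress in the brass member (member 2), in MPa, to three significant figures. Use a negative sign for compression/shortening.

A_1 = 956.6 mm².
Equal strain + equilibrium ⇒ each member carries load in proportion to AE: A₁E₁ = 200900000 N, A₂E₂ = 261100000 N, ΣAE = 462000000 N.
σ₂ = P·E₂/ΣAE = -256000·107000/462000000 = -59.29 MPa.

-59.3 MPa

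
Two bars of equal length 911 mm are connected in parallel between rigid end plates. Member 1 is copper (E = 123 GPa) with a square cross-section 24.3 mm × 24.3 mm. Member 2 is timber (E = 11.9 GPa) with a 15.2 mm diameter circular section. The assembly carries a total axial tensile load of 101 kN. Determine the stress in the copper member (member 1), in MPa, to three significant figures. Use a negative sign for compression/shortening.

A_1 = 590.5 mm².
A_2 = 181.5 mm².
Equal strain + equilibrium ⇒ each member carries load in proportion to AE: A₁E₁ = 72630000 N, A₂E₂ = 2159000 N, ΣAE = 74790000 N.
σ₁ = P·E₁/ΣAE = 101000·123000/74790000 = 166.1 MPa.

166 MPa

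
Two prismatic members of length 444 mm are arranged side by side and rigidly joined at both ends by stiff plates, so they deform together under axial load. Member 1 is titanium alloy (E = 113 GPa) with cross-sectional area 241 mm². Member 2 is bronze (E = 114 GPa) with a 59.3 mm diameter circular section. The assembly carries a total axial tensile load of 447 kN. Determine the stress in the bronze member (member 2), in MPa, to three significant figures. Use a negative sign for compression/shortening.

A_2 = 2762 mm².
Equal strain + equilibrium ⇒ each member carries load in proportion to AE: A₁E₁ = 27230000 N, A₂E₂ = 314900000 N, ΣAE = 342100000 N.
σ₂ = P·E₂/ΣAE = 447000·114000/342100000 = 149 MPa.

149 MPa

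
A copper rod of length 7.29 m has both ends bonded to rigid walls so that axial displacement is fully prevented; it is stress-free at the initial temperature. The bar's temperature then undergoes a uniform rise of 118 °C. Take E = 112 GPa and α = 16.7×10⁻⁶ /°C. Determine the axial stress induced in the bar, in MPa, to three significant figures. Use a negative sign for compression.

Free thermal expansion αLΔT = 16.7e-6 · 7290 · 118 = 14.37 mm.
The walls impose strain ε = −(14.37)/7290 = -1.9706e-03; σ = Eε = 112000 · -1.9706e-03 = -220.7 MPa.

-221 MPa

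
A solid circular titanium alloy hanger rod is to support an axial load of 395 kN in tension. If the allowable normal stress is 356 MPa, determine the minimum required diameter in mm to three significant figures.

37.6 mm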